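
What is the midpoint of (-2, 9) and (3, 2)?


Midpoint = ((-2+3)/2, (9+2)/2) = (0.5, 5.5)

(0.5, 5.5)


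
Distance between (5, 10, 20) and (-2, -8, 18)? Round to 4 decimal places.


d = sqrt((-2-5)^2 + (-8-10)^2 + (18-20)^2) = 19.4165

19.4165


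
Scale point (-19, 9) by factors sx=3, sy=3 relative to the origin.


Scaling: (x*sx, y*sy) = (-19*3, 9*3) = (-57, 27)

(-57, 27)


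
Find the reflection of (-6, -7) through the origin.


Reflection through origin: (x, y) -> (-x, -y)
(-6, -7) -> (6, 7)

(6, 7)


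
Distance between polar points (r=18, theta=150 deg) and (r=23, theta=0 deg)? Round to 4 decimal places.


d = sqrt(r1^2 + r2^2 - 2*r1*r2*cos(t2-t1))
d = sqrt(18^2 + 23^2 - 2*18*23*cos(0-150)) = 39.6241

39.6241


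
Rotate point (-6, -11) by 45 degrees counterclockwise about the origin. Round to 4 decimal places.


x' = -6*cos(45) - -11*sin(45) = 3.5355
y' = -6*sin(45) + -11*cos(45) = -12.0208

(3.5355, -12.0208)


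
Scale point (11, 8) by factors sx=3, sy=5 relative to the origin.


Scaling: (x*sx, y*sy) = (11*3, 8*5) = (33, 40)

(33, 40)


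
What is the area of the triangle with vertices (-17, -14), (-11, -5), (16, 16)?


Area = |x1(y2-y3) + x2(y3-y1) + x3(y1-y2)| / 2
= |-17*(-5-16) + -11*(16--14) + 16*(-14--5)| / 2
= 58.5

58.5


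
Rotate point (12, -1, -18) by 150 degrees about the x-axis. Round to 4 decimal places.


x' = 12
y' = -1*cos(150) - -18*sin(150) = 9.866
z' = -1*sin(150) + -18*cos(150) = 15.0885

(12, 9.866, 15.0885)


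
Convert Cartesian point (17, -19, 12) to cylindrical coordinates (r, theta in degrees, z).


r = sqrt(17^2 + (-19)^2) = 25.4951
theta = atan2(-19, 17) = 311.8202 deg
z = 12

r = 25.4951, theta = 311.8202 deg, z = 12


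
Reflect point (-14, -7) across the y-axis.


Reflection across y-axis: (x, y) -> (-x, y)
(-14, -7) -> (14, -7)

(14, -7)


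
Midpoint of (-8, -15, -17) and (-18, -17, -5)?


Midpoint = ((-8+-18)/2, (-15+-17)/2, (-17+-5)/2) = (-13, -16, -11)

(-13, -16, -11)


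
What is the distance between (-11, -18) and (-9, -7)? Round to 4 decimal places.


d = sqrt((-9--11)^2 + (-7--18)^2) = 11.1803

11.1803


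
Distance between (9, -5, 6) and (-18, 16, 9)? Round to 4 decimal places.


d = sqrt((-18-9)^2 + (16--5)^2 + (9-6)^2) = 34.3366

34.3366


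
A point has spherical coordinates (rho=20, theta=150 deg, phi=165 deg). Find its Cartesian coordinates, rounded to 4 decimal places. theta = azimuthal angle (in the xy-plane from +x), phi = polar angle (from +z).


x = 20 * sin(165) * cos(150) = -4.4829
y = 20 * sin(165) * sin(150) = 2.5882
z = 20 * cos(165) = -19.3185

(-4.4829, 2.5882, -19.3185)


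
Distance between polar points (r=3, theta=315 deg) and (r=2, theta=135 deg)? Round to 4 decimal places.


d = sqrt(r1^2 + r2^2 - 2*r1*r2*cos(t2-t1))
d = sqrt(3^2 + 2^2 - 2*3*2*cos(135-315)) = 5

5


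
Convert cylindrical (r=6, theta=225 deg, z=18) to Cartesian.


x = 6 * cos(225) = -4.2426
y = 6 * sin(225) = -4.2426
z = 18

(-4.2426, -4.2426, 18)


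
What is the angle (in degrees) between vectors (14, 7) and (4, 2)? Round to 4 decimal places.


dot = 14*4 + 7*2 = 70
|u| = 15.6525, |v| = 4.4721
cos(angle) = 1
angle = 0 degrees

0 degrees


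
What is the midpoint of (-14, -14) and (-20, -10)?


Midpoint = ((-14+-20)/2, (-14+-10)/2) = (-17, -12)

(-17, -12)


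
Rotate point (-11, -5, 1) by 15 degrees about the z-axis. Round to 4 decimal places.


x' = -11*cos(15) - -5*sin(15) = -9.3311
y' = -11*sin(15) + -5*cos(15) = -7.6766
z' = 1

(-9.3311, -7.6766, 1)


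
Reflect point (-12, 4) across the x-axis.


Reflection across x-axis: (x, y) -> (x, -y)
(-12, 4) -> (-12, -4)

(-12, -4)


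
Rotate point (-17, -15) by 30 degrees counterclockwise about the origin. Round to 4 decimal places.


x' = -17*cos(30) - -15*sin(30) = -7.2224
y' = -17*sin(30) + -15*cos(30) = -21.4904

(-7.2224, -21.4904)


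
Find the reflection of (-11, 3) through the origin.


Reflection through origin: (x, y) -> (-x, -y)
(-11, 3) -> (11, -3)

(11, -3)


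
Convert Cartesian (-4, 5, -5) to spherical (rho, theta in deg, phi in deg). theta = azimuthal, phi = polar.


rho = sqrt((-4)^2 + 5^2 + (-5)^2) = 8.124
theta = atan2(5, -4) = 128.6598 deg
phi = acos(-5/8.124) = 127.9852 deg

rho = 8.124, theta = 128.6598 deg, phi = 127.9852 deg


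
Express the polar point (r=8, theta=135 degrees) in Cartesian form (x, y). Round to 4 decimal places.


x = 8 * cos(135) = -5.6569
y = 8 * sin(135) = 5.6569

(-5.6569, 5.6569)


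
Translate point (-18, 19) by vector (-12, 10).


Translation: (x+dx, y+dy) = (-18+-12, 19+10) = (-30, 29)

(-30, 29)


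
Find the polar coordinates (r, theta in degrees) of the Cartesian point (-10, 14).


r = sqrt((-10)^2 + 14^2) = 17.2047
theta = atan2(14, -10) = 125.5377 degrees

r = 17.2047, theta = 125.5377 degrees


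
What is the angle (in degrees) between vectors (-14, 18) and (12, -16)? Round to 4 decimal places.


dot = -14*12 + 18*-16 = -456
|u| = 22.8035, |v| = 20
cos(angle) = -0.9998
angle = 178.9949 degrees

178.9949 degrees


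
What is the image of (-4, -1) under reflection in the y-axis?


Reflection across y-axis: (x, y) -> (-x, y)
(-4, -1) -> (4, -1)

(4, -1)


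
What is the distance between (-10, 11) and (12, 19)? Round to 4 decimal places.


d = sqrt((12--10)^2 + (19-11)^2) = 23.4094

23.4094


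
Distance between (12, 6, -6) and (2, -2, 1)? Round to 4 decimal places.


d = sqrt((2-12)^2 + (-2-6)^2 + (1--6)^2) = 14.5945

14.5945


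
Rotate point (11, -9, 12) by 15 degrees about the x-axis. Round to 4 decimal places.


x' = 11
y' = -9*cos(15) - 12*sin(15) = -11.7992
z' = -9*sin(15) + 12*cos(15) = 9.2617

(11, -11.7992, 9.2617)


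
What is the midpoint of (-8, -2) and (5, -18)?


Midpoint = ((-8+5)/2, (-2+-18)/2) = (-1.5, -10)

(-1.5, -10)


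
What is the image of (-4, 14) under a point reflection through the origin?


Reflection through origin: (x, y) -> (-x, -y)
(-4, 14) -> (4, -14)

(4, -14)


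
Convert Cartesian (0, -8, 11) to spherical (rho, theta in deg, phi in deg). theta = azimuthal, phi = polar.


rho = sqrt(0^2 + (-8)^2 + 11^2) = 13.6015
theta = atan2(-8, 0) = 270 deg
phi = acos(11/13.6015) = 36.0274 deg

rho = 13.6015, theta = 270 deg, phi = 36.0274 deg


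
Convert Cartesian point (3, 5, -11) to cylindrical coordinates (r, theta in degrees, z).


r = sqrt(3^2 + 5^2) = 5.831
theta = atan2(5, 3) = 59.0362 deg
z = -11

r = 5.831, theta = 59.0362 deg, z = -11


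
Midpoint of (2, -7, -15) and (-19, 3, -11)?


Midpoint = ((2+-19)/2, (-7+3)/2, (-15+-11)/2) = (-8.5, -2, -13)

(-8.5, -2, -13)


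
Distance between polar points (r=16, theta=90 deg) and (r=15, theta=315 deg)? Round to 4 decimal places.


d = sqrt(r1^2 + r2^2 - 2*r1*r2*cos(t2-t1))
d = sqrt(16^2 + 15^2 - 2*16*15*cos(315-90)) = 28.6428

28.6428


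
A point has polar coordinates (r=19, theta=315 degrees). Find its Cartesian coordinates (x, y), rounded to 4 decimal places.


x = 19 * cos(315) = 13.435
y = 19 * sin(315) = -13.435

(13.435, -13.435)


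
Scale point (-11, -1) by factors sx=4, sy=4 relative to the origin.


Scaling: (x*sx, y*sy) = (-11*4, -1*4) = (-44, -4)

(-44, -4)


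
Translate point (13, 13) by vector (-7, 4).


Translation: (x+dx, y+dy) = (13+-7, 13+4) = (6, 17)

(6, 17)


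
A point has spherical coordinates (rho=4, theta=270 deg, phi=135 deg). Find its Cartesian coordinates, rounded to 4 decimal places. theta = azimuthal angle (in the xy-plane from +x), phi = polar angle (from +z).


x = 4 * sin(135) * cos(270) = 0
y = 4 * sin(135) * sin(270) = -2.8284
z = 4 * cos(135) = -2.8284

(0, -2.8284, -2.8284)


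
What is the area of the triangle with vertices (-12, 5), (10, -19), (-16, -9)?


Area = |x1(y2-y3) + x2(y3-y1) + x3(y1-y2)| / 2
= |-12*(-19--9) + 10*(-9-5) + -16*(5--19)| / 2
= 202

202


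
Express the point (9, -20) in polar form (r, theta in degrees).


r = sqrt(9^2 + (-20)^2) = 21.9317
theta = atan2(-20, 9) = 294.2277 degrees

r = 21.9317, theta = 294.2277 degrees


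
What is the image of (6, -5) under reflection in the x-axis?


Reflection across x-axis: (x, y) -> (x, -y)
(6, -5) -> (6, 5)

(6, 5)


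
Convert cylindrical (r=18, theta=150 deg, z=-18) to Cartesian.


x = 18 * cos(150) = -15.5885
y = 18 * sin(150) = 9
z = -18

(-15.5885, 9, -18)


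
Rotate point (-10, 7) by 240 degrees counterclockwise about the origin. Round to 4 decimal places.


x' = -10*cos(240) - 7*sin(240) = 11.0622
y' = -10*sin(240) + 7*cos(240) = 5.1603

(11.0622, 5.1603)


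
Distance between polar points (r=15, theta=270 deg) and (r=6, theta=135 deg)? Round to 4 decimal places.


d = sqrt(r1^2 + r2^2 - 2*r1*r2*cos(t2-t1))
d = sqrt(15^2 + 6^2 - 2*15*6*cos(135-270)) = 19.7048

19.7048


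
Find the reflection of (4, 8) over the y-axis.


Reflection across y-axis: (x, y) -> (-x, y)
(4, 8) -> (-4, 8)

(-4, 8)


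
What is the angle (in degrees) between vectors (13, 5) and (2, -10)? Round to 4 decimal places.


dot = 13*2 + 5*-10 = -24
|u| = 13.9284, |v| = 10.198
cos(angle) = -0.169
angle = 99.7276 degrees

99.7276 degrees


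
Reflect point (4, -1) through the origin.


Reflection through origin: (x, y) -> (-x, -y)
(4, -1) -> (-4, 1)

(-4, 1)


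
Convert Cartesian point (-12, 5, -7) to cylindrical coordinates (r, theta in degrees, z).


r = sqrt((-12)^2 + 5^2) = 13
theta = atan2(5, -12) = 157.3801 deg
z = -7

r = 13, theta = 157.3801 deg, z = -7


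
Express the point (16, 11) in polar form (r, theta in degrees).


r = sqrt(16^2 + 11^2) = 19.4165
theta = atan2(11, 16) = 34.5085 degrees

r = 19.4165, theta = 34.5085 degrees


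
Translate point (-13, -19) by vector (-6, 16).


Translation: (x+dx, y+dy) = (-13+-6, -19+16) = (-19, -3)

(-19, -3)


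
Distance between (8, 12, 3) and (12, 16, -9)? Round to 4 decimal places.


d = sqrt((12-8)^2 + (16-12)^2 + (-9-3)^2) = 13.2665

13.2665


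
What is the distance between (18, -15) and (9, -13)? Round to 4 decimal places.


d = sqrt((9-18)^2 + (-13--15)^2) = 9.2195

9.2195


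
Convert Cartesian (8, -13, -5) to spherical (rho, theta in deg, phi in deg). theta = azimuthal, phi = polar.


rho = sqrt(8^2 + (-13)^2 + (-5)^2) = 16.0624
theta = atan2(-13, 8) = 301.6075 deg
phi = acos(-5/16.0624) = 108.1368 deg

rho = 16.0624, theta = 301.6075 deg, phi = 108.1368 deg


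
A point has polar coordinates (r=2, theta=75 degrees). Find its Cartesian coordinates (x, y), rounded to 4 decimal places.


x = 2 * cos(75) = 0.5176
y = 2 * sin(75) = 1.9319

(0.5176, 1.9319)


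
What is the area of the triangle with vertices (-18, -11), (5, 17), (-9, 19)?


Area = |x1(y2-y3) + x2(y3-y1) + x3(y1-y2)| / 2
= |-18*(17-19) + 5*(19--11) + -9*(-11-17)| / 2
= 219

219


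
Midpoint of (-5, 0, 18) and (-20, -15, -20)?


Midpoint = ((-5+-20)/2, (0+-15)/2, (18+-20)/2) = (-12.5, -7.5, -1)

(-12.5, -7.5, -1)


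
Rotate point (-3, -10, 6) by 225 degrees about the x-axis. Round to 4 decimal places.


x' = -3
y' = -10*cos(225) - 6*sin(225) = 11.3137
z' = -10*sin(225) + 6*cos(225) = 2.8284

(-3, 11.3137, 2.8284)


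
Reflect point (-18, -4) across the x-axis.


Reflection across x-axis: (x, y) -> (x, -y)
(-18, -4) -> (-18, 4)

(-18, 4)


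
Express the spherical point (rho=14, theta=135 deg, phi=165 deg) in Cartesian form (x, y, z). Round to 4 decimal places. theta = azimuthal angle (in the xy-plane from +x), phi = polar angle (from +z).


x = 14 * sin(165) * cos(135) = -2.5622
y = 14 * sin(165) * sin(135) = 2.5622
z = 14 * cos(165) = -13.523

(-2.5622, 2.5622, -13.523)


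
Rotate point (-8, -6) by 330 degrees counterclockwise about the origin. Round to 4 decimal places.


x' = -8*cos(330) - -6*sin(330) = -9.9282
y' = -8*sin(330) + -6*cos(330) = -1.1962

(-9.9282, -1.1962)


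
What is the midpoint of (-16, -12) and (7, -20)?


Midpoint = ((-16+7)/2, (-12+-20)/2) = (-4.5, -16)

(-4.5, -16)


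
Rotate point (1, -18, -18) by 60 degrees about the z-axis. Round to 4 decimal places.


x' = 1*cos(60) - -18*sin(60) = 16.0885
y' = 1*sin(60) + -18*cos(60) = -8.134
z' = -18

(16.0885, -8.134, -18)


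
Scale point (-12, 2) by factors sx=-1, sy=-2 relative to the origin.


Scaling: (x*sx, y*sy) = (-12*-1, 2*-2) = (12, -4)

(12, -4)


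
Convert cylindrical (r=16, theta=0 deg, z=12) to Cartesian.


x = 16 * cos(0) = 16
y = 16 * sin(0) = 0
z = 12

(16, 0, 12)


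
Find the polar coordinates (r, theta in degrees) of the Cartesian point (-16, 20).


r = sqrt((-16)^2 + 20^2) = 25.6125
theta = atan2(20, -16) = 128.6598 degrees

r = 25.6125, theta = 128.6598 degrees


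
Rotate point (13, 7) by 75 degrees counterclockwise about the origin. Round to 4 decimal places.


x' = 13*cos(75) - 7*sin(75) = -3.3968
y' = 13*sin(75) + 7*cos(75) = 14.3688

(-3.3968, 14.3688)


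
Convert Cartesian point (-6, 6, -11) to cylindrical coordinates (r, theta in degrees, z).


r = sqrt((-6)^2 + 6^2) = 8.4853
theta = atan2(6, -6) = 135 deg
z = -11

r = 8.4853, theta = 135 deg, z = -11


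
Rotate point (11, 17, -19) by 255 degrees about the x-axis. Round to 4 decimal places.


x' = 11
y' = 17*cos(255) - -19*sin(255) = -22.7525
z' = 17*sin(255) + -19*cos(255) = -11.5032

(11, -22.7525, -11.5032)


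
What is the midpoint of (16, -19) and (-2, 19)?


Midpoint = ((16+-2)/2, (-19+19)/2) = (7, 0)

(7, 0)


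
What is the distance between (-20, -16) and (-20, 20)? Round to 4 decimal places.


d = sqrt((-20--20)^2 + (20--16)^2) = 36

36


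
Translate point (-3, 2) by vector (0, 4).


Translation: (x+dx, y+dy) = (-3+0, 2+4) = (-3, 6)

(-3, 6)


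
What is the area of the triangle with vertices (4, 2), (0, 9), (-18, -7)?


Area = |x1(y2-y3) + x2(y3-y1) + x3(y1-y2)| / 2
= |4*(9--7) + 0*(-7-2) + -18*(2-9)| / 2
= 95

95


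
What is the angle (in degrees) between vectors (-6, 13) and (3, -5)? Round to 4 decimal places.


dot = -6*3 + 13*-5 = -83
|u| = 14.3178, |v| = 5.831
cos(angle) = -0.9942
angle = 173.8114 degrees

173.8114 degrees


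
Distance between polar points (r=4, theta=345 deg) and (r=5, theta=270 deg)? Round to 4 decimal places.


d = sqrt(r1^2 + r2^2 - 2*r1*r2*cos(t2-t1))
d = sqrt(4^2 + 5^2 - 2*4*5*cos(270-345)) = 5.536

5.536


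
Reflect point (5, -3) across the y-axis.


Reflection across y-axis: (x, y) -> (-x, y)
(5, -3) -> (-5, -3)

(-5, -3)


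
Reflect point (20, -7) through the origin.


Reflection through origin: (x, y) -> (-x, -y)
(20, -7) -> (-20, 7)

(-20, 7)


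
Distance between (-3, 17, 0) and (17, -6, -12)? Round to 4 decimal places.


d = sqrt((17--3)^2 + (-6-17)^2 + (-12-0)^2) = 32.7567

32.7567


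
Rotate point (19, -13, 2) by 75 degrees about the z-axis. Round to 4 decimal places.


x' = 19*cos(75) - -13*sin(75) = 17.4746
y' = 19*sin(75) + -13*cos(75) = 14.9879
z' = 2

(17.4746, 14.9879, 2)


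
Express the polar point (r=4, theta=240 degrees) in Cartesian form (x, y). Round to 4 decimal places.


x = 4 * cos(240) = -2
y = 4 * sin(240) = -3.4641

(-2, -3.4641)


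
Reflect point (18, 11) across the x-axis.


Reflection across x-axis: (x, y) -> (x, -y)
(18, 11) -> (18, -11)

(18, -11)


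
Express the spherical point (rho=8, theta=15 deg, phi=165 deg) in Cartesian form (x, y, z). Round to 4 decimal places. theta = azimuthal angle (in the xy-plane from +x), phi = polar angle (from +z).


x = 8 * sin(165) * cos(15) = 2
y = 8 * sin(165) * sin(15) = 0.5359
z = 8 * cos(165) = -7.7274

(2, 0.5359, -7.7274)


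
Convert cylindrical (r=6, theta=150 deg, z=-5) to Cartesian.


x = 6 * cos(150) = -5.1962
y = 6 * sin(150) = 3
z = -5

(-5.1962, 3, -5)


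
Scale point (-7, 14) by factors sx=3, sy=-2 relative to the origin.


Scaling: (x*sx, y*sy) = (-7*3, 14*-2) = (-21, -28)

(-21, -28)


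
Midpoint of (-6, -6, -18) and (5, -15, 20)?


Midpoint = ((-6+5)/2, (-6+-15)/2, (-18+20)/2) = (-0.5, -10.5, 1)

(-0.5, -10.5, 1)


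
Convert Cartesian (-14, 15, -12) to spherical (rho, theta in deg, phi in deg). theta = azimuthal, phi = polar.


rho = sqrt((-14)^2 + 15^2 + (-12)^2) = 23.7697
theta = atan2(15, -14) = 133.0251 deg
phi = acos(-12/23.7697) = 120.321 deg

rho = 23.7697, theta = 133.0251 deg, phi = 120.321 deg


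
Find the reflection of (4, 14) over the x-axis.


Reflection across x-axis: (x, y) -> (x, -y)
(4, 14) -> (4, -14)

(4, -14)


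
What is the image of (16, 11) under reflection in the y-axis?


Reflection across y-axis: (x, y) -> (-x, y)
(16, 11) -> (-16, 11)

(-16, 11)


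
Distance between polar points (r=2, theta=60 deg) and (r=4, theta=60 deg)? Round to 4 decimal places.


d = sqrt(r1^2 + r2^2 - 2*r1*r2*cos(t2-t1))
d = sqrt(2^2 + 4^2 - 2*2*4*cos(60-60)) = 2

2


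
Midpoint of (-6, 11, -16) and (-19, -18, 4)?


Midpoint = ((-6+-19)/2, (11+-18)/2, (-16+4)/2) = (-12.5, -3.5, -6)

(-12.5, -3.5, -6)


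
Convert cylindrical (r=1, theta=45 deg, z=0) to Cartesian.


x = 1 * cos(45) = 0.7071
y = 1 * sin(45) = 0.7071
z = 0

(0.7071, 0.7071, 0)


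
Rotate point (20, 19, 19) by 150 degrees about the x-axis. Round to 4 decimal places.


x' = 20
y' = 19*cos(150) - 19*sin(150) = -25.9545
z' = 19*sin(150) + 19*cos(150) = -6.9545

(20, -25.9545, -6.9545)


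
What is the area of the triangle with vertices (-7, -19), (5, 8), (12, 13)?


Area = |x1(y2-y3) + x2(y3-y1) + x3(y1-y2)| / 2
= |-7*(8-13) + 5*(13--19) + 12*(-19-8)| / 2
= 64.5

64.5


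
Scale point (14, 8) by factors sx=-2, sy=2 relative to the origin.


Scaling: (x*sx, y*sy) = (14*-2, 8*2) = (-28, 16)

(-28, 16)


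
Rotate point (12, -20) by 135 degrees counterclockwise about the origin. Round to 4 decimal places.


x' = 12*cos(135) - -20*sin(135) = 5.6569
y' = 12*sin(135) + -20*cos(135) = 22.6274

(5.6569, 22.6274)


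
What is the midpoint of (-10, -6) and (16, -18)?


Midpoint = ((-10+16)/2, (-6+-18)/2) = (3, -12)

(3, -12)


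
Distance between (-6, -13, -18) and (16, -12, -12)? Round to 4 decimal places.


d = sqrt((16--6)^2 + (-12--13)^2 + (-12--18)^2) = 22.8254

22.8254


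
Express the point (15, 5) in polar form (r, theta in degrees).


r = sqrt(15^2 + 5^2) = 15.8114
theta = atan2(5, 15) = 18.4349 degrees

r = 15.8114, theta = 18.4349 degrees


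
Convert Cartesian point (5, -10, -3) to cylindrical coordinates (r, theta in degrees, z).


r = sqrt(5^2 + (-10)^2) = 11.1803
theta = atan2(-10, 5) = 296.5651 deg
z = -3

r = 11.1803, theta = 296.5651 deg, z = -3


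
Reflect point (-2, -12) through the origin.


Reflection through origin: (x, y) -> (-x, -y)
(-2, -12) -> (2, 12)

(2, 12)


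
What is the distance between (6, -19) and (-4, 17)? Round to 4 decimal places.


d = sqrt((-4-6)^2 + (17--19)^2) = 37.3631

37.3631


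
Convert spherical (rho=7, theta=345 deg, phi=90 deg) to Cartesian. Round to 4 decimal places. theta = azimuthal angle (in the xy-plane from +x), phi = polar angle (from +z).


x = 7 * sin(90) * cos(345) = 6.7615
y = 7 * sin(90) * sin(345) = -1.8117
z = 7 * cos(90) = 0

(6.7615, -1.8117, 0)


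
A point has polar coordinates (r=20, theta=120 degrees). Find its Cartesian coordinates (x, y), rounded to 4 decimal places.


x = 20 * cos(120) = -10
y = 20 * sin(120) = 17.3205

(-10, 17.3205)


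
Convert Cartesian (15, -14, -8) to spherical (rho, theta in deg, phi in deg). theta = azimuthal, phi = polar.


rho = sqrt(15^2 + (-14)^2 + (-8)^2) = 22.0227
theta = atan2(-14, 15) = 316.9749 deg
phi = acos(-8/22.0227) = 111.3006 deg

rho = 22.0227, theta = 316.9749 deg, phi = 111.3006 deg


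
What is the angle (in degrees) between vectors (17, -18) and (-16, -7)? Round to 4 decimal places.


dot = 17*-16 + -18*-7 = -146
|u| = 24.7588, |v| = 17.4642
cos(angle) = -0.3377
angle = 109.734 degrees

109.734 degrees


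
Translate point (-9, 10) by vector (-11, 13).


Translation: (x+dx, y+dy) = (-9+-11, 10+13) = (-20, 23)

(-20, 23)


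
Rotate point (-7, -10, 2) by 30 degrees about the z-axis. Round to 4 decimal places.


x' = -7*cos(30) - -10*sin(30) = -1.0622
y' = -7*sin(30) + -10*cos(30) = -12.1603
z' = 2

(-1.0622, -12.1603, 2)


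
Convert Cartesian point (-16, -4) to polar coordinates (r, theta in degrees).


r = sqrt((-16)^2 + (-4)^2) = 16.4924
theta = atan2(-4, -16) = 194.0362 degrees

r = 16.4924, theta = 194.0362 degrees


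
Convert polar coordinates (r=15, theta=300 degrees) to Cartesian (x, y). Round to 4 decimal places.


x = 15 * cos(300) = 7.5
y = 15 * sin(300) = -12.9904

(7.5, -12.9904)


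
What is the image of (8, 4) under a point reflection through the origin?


Reflection through origin: (x, y) -> (-x, -y)
(8, 4) -> (-8, -4)

(-8, -4)


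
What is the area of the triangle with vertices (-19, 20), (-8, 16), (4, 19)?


Area = |x1(y2-y3) + x2(y3-y1) + x3(y1-y2)| / 2
= |-19*(16-19) + -8*(19-20) + 4*(20-16)| / 2
= 40.5

40.5


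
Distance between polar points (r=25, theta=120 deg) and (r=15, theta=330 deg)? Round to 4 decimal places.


d = sqrt(r1^2 + r2^2 - 2*r1*r2*cos(t2-t1))
d = sqrt(25^2 + 15^2 - 2*25*15*cos(330-120)) = 38.7236

38.7236


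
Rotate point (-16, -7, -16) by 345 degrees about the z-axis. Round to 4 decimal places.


x' = -16*cos(345) - -7*sin(345) = -17.2665
y' = -16*sin(345) + -7*cos(345) = -2.6204
z' = -16

(-17.2665, -2.6204, -16)


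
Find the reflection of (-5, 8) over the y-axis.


Reflection across y-axis: (x, y) -> (-x, y)
(-5, 8) -> (5, 8)

(5, 8)


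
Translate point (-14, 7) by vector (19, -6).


Translation: (x+dx, y+dy) = (-14+19, 7+-6) = (5, 1)

(5, 1)


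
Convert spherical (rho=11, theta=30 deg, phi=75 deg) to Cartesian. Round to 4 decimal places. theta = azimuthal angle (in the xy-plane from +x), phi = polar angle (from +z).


x = 11 * sin(75) * cos(30) = 9.2017
y = 11 * sin(75) * sin(30) = 5.3126
z = 11 * cos(75) = 2.847

(9.2017, 5.3126, 2.847)


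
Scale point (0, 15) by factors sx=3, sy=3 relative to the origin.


Scaling: (x*sx, y*sy) = (0*3, 15*3) = (0, 45)

(0, 45)


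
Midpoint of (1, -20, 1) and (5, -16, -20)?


Midpoint = ((1+5)/2, (-20+-16)/2, (1+-20)/2) = (3, -18, -9.5)

(3, -18, -9.5)


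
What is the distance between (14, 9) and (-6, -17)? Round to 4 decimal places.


d = sqrt((-6-14)^2 + (-17-9)^2) = 32.8024

32.8024


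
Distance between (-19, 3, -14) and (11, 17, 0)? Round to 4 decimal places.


d = sqrt((11--19)^2 + (17-3)^2 + (0--14)^2) = 35.9444

35.9444


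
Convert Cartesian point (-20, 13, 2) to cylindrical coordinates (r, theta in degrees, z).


r = sqrt((-20)^2 + 13^2) = 23.8537
theta = atan2(13, -20) = 146.9761 deg
z = 2

r = 23.8537, theta = 146.9761 deg, z = 2


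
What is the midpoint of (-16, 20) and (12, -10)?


Midpoint = ((-16+12)/2, (20+-10)/2) = (-2, 5)

(-2, 5)


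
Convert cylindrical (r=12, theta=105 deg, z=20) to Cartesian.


x = 12 * cos(105) = -3.1058
y = 12 * sin(105) = 11.5911
z = 20

(-3.1058, 11.5911, 20)


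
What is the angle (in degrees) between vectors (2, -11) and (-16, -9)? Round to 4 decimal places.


dot = 2*-16 + -11*-9 = 67
|u| = 11.1803, |v| = 18.3576
cos(angle) = 0.3264
angle = 70.9471 degrees

70.9471 degrees


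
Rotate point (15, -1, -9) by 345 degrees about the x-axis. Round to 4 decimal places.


x' = 15
y' = -1*cos(345) - -9*sin(345) = -3.2953
z' = -1*sin(345) + -9*cos(345) = -8.4345

(15, -3.2953, -8.4345)


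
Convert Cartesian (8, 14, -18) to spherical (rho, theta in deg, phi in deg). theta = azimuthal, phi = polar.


rho = sqrt(8^2 + 14^2 + (-18)^2) = 24.1661
theta = atan2(14, 8) = 60.2551 deg
phi = acos(-18/24.1661) = 138.1458 deg

rho = 24.1661, theta = 60.2551 deg, phi = 138.1458 deg


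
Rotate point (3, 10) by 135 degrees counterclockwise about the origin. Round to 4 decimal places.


x' = 3*cos(135) - 10*sin(135) = -9.1924
y' = 3*sin(135) + 10*cos(135) = -4.9497

(-9.1924, -4.9497)


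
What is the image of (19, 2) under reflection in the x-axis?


Reflection across x-axis: (x, y) -> (x, -y)
(19, 2) -> (19, -2)

(19, -2)


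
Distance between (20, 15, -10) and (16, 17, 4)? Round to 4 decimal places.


d = sqrt((16-20)^2 + (17-15)^2 + (4--10)^2) = 14.6969

14.6969


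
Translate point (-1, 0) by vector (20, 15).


Translation: (x+dx, y+dy) = (-1+20, 0+15) = (19, 15)

(19, 15)


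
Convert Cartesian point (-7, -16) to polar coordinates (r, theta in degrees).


r = sqrt((-7)^2 + (-16)^2) = 17.4642
theta = atan2(-16, -7) = 246.3706 degrees

r = 17.4642, theta = 246.3706 degrees


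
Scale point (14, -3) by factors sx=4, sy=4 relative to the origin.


Scaling: (x*sx, y*sy) = (14*4, -3*4) = (56, -12)

(56, -12)


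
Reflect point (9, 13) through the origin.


Reflection through origin: (x, y) -> (-x, -y)
(9, 13) -> (-9, -13)

(-9, -13)


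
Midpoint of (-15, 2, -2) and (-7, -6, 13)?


Midpoint = ((-15+-7)/2, (2+-6)/2, (-2+13)/2) = (-11, -2, 5.5)

(-11, -2, 5.5)


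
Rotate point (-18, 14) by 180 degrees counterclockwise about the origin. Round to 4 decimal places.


x' = -18*cos(180) - 14*sin(180) = 18
y' = -18*sin(180) + 14*cos(180) = -14

(18, -14)


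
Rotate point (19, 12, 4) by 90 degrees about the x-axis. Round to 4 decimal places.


x' = 19
y' = 12*cos(90) - 4*sin(90) = -4
z' = 12*sin(90) + 4*cos(90) = 12

(19, -4, 12)


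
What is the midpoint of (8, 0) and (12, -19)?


Midpoint = ((8+12)/2, (0+-19)/2) = (10, -9.5)

(10, -9.5)


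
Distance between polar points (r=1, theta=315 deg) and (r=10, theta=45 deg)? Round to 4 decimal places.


d = sqrt(r1^2 + r2^2 - 2*r1*r2*cos(t2-t1))
d = sqrt(1^2 + 10^2 - 2*1*10*cos(45-315)) = 10.0499

10.0499


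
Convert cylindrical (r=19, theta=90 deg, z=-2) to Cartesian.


x = 19 * cos(90) = 0
y = 19 * sin(90) = 19
z = -2

(0, 19, -2)


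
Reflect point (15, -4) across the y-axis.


Reflection across y-axis: (x, y) -> (-x, y)
(15, -4) -> (-15, -4)

(-15, -4)


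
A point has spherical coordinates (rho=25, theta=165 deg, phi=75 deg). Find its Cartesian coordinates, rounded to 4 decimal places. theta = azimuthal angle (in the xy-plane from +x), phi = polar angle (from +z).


x = 25 * sin(75) * cos(165) = -23.3253
y = 25 * sin(75) * sin(165) = 6.25
z = 25 * cos(75) = 6.4705

(-23.3253, 6.25, 6.4705)


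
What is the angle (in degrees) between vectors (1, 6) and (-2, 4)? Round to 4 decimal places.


dot = 1*-2 + 6*4 = 22
|u| = 6.0828, |v| = 4.4721
cos(angle) = 0.8087
angle = 36.0274 degrees

36.0274 degrees


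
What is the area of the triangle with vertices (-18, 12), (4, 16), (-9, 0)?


Area = |x1(y2-y3) + x2(y3-y1) + x3(y1-y2)| / 2
= |-18*(16-0) + 4*(0-12) + -9*(12-16)| / 2
= 150

150


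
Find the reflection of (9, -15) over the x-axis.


Reflection across x-axis: (x, y) -> (x, -y)
(9, -15) -> (9, 15)

(9, 15)


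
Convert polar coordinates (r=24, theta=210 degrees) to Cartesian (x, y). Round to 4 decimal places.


x = 24 * cos(210) = -20.7846
y = 24 * sin(210) = -12

(-20.7846, -12)


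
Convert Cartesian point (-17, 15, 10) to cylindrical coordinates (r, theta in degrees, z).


r = sqrt((-17)^2 + 15^2) = 22.6716
theta = atan2(15, -17) = 138.5763 deg
z = 10

r = 22.6716, theta = 138.5763 deg, z = 10


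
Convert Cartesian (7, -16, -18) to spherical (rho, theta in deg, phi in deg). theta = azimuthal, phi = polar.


rho = sqrt(7^2 + (-16)^2 + (-18)^2) = 25.0799
theta = atan2(-16, 7) = 293.6294 deg
phi = acos(-18/25.0799) = 135.8655 deg

rho = 25.0799, theta = 293.6294 deg, phi = 135.8655 deg


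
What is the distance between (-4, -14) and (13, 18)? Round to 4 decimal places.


d = sqrt((13--4)^2 + (18--14)^2) = 36.2353

36.2353


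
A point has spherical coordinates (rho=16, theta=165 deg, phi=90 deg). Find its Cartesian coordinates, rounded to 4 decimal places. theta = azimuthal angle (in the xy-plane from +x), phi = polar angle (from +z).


x = 16 * sin(90) * cos(165) = -15.4548
y = 16 * sin(90) * sin(165) = 4.1411
z = 16 * cos(90) = 0

(-15.4548, 4.1411, 0)


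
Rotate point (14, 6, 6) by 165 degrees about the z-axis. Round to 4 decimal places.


x' = 14*cos(165) - 6*sin(165) = -15.0759
y' = 14*sin(165) + 6*cos(165) = -2.1721
z' = 6

(-15.0759, -2.1721, 6)


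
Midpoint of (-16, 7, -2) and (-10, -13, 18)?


Midpoint = ((-16+-10)/2, (7+-13)/2, (-2+18)/2) = (-13, -3, 8)

(-13, -3, 8)


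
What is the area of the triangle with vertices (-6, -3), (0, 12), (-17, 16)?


Area = |x1(y2-y3) + x2(y3-y1) + x3(y1-y2)| / 2
= |-6*(12-16) + 0*(16--3) + -17*(-3-12)| / 2
= 139.5

139.5


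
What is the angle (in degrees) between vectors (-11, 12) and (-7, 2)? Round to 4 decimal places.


dot = -11*-7 + 12*2 = 101
|u| = 16.2788, |v| = 7.2801
cos(angle) = 0.8522
angle = 31.5442 degrees

31.5442 degrees


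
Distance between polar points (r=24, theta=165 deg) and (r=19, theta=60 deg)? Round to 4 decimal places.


d = sqrt(r1^2 + r2^2 - 2*r1*r2*cos(t2-t1))
d = sqrt(24^2 + 19^2 - 2*24*19*cos(60-165)) = 34.2497

34.2497


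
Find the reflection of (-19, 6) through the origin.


Reflection through origin: (x, y) -> (-x, -y)
(-19, 6) -> (19, -6)

(19, -6)


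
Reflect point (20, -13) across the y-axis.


Reflection across y-axis: (x, y) -> (-x, y)
(20, -13) -> (-20, -13)

(-20, -13)


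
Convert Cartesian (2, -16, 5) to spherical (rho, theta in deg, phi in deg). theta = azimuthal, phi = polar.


rho = sqrt(2^2 + (-16)^2 + 5^2) = 16.8819
theta = atan2(-16, 2) = 277.125 deg
phi = acos(5/16.8819) = 72.772 deg

rho = 16.8819, theta = 277.125 deg, phi = 72.772 deg


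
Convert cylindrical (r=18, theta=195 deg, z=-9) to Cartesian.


x = 18 * cos(195) = -17.3867
y = 18 * sin(195) = -4.6587
z = -9

(-17.3867, -4.6587, -9)


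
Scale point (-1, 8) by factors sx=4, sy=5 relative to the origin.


Scaling: (x*sx, y*sy) = (-1*4, 8*5) = (-4, 40)

(-4, 40)


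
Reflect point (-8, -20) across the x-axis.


Reflection across x-axis: (x, y) -> (x, -y)
(-8, -20) -> (-8, 20)

(-8, 20)


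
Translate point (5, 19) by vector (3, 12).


Translation: (x+dx, y+dy) = (5+3, 19+12) = (8, 31)

(8, 31)


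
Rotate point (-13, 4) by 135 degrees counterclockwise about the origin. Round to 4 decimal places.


x' = -13*cos(135) - 4*sin(135) = 6.364
y' = -13*sin(135) + 4*cos(135) = -12.0208

(6.364, -12.0208)


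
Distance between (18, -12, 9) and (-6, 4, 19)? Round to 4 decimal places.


d = sqrt((-6-18)^2 + (4--12)^2 + (19-9)^2) = 30.5287

30.5287


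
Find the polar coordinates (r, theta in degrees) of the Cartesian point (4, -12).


r = sqrt(4^2 + (-12)^2) = 12.6491
theta = atan2(-12, 4) = 288.4349 degrees

r = 12.6491, theta = 288.4349 degrees


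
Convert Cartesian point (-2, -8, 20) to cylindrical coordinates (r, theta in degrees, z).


r = sqrt((-2)^2 + (-8)^2) = 8.2462
theta = atan2(-8, -2) = 255.9638 deg
z = 20

r = 8.2462, theta = 255.9638 deg, z = 20


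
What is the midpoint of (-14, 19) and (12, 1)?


Midpoint = ((-14+12)/2, (19+1)/2) = (-1, 10)

(-1, 10)


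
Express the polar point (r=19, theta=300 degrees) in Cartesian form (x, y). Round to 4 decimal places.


x = 19 * cos(300) = 9.5
y = 19 * sin(300) = -16.4545

(9.5, -16.4545)


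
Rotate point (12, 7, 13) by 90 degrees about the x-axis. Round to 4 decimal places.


x' = 12
y' = 7*cos(90) - 13*sin(90) = -13
z' = 7*sin(90) + 13*cos(90) = 7

(12, -13, 7)


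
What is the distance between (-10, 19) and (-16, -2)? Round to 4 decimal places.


d = sqrt((-16--10)^2 + (-2-19)^2) = 21.8403

21.8403


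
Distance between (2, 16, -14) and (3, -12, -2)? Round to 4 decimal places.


d = sqrt((3-2)^2 + (-12-16)^2 + (-2--14)^2) = 30.4795

30.4795


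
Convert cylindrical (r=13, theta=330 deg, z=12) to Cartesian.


x = 13 * cos(330) = 11.2583
y = 13 * sin(330) = -6.5
z = 12

(11.2583, -6.5, 12)


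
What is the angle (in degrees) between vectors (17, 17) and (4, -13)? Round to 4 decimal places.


dot = 17*4 + 17*-13 = -153
|u| = 24.0416, |v| = 13.6015
cos(angle) = -0.4679
angle = 117.8973 degrees

117.8973 degrees


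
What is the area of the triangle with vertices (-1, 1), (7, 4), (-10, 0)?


Area = |x1(y2-y3) + x2(y3-y1) + x3(y1-y2)| / 2
= |-1*(4-0) + 7*(0-1) + -10*(1-4)| / 2
= 9.5

9.5


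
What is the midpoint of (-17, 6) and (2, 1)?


Midpoint = ((-17+2)/2, (6+1)/2) = (-7.5, 3.5)

(-7.5, 3.5)


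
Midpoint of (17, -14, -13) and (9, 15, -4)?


Midpoint = ((17+9)/2, (-14+15)/2, (-13+-4)/2) = (13, 0.5, -8.5)

(13, 0.5, -8.5)


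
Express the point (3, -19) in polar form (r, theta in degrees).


r = sqrt(3^2 + (-19)^2) = 19.2354
theta = atan2(-19, 3) = 278.9726 degrees

r = 19.2354, theta = 278.9726 degrees


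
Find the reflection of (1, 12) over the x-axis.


Reflection across x-axis: (x, y) -> (x, -y)
(1, 12) -> (1, -12)

(1, -12)


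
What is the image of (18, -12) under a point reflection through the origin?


Reflection through origin: (x, y) -> (-x, -y)
(18, -12) -> (-18, 12)

(-18, 12)


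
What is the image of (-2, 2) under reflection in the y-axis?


Reflection across y-axis: (x, y) -> (-x, y)
(-2, 2) -> (2, 2)

(2, 2)


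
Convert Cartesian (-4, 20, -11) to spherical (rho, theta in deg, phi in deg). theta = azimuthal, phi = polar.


rho = sqrt((-4)^2 + 20^2 + (-11)^2) = 23.1733
theta = atan2(20, -4) = 101.3099 deg
phi = acos(-11/23.1733) = 118.3388 deg

rho = 23.1733, theta = 101.3099 deg, phi = 118.3388 deg


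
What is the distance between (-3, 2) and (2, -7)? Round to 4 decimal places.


d = sqrt((2--3)^2 + (-7-2)^2) = 10.2956

10.2956


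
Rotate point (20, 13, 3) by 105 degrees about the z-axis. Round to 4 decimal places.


x' = 20*cos(105) - 13*sin(105) = -17.7334
y' = 20*sin(105) + 13*cos(105) = 15.9539
z' = 3

(-17.7334, 15.9539, 3)


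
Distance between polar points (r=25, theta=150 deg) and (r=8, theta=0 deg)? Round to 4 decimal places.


d = sqrt(r1^2 + r2^2 - 2*r1*r2*cos(t2-t1))
d = sqrt(25^2 + 8^2 - 2*25*8*cos(0-150)) = 32.1778

32.1778


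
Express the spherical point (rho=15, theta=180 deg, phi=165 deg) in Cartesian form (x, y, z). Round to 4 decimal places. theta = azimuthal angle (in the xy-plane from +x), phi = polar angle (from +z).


x = 15 * sin(165) * cos(180) = -3.8823
y = 15 * sin(165) * sin(180) = 0
z = 15 * cos(165) = -14.4889

(-3.8823, 0, -14.4889)


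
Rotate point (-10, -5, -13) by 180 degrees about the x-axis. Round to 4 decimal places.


x' = -10
y' = -5*cos(180) - -13*sin(180) = 5
z' = -5*sin(180) + -13*cos(180) = 13

(-10, 5, 13)


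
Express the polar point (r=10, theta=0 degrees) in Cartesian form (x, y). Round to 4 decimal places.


x = 10 * cos(0) = 10
y = 10 * sin(0) = 0

(10, 0)


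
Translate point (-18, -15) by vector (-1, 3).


Translation: (x+dx, y+dy) = (-18+-1, -15+3) = (-19, -12)

(-19, -12)


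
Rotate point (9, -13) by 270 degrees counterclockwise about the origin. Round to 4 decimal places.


x' = 9*cos(270) - -13*sin(270) = -13
y' = 9*sin(270) + -13*cos(270) = -9

(-13, -9)


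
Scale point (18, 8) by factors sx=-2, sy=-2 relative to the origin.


Scaling: (x*sx, y*sy) = (18*-2, 8*-2) = (-36, -16)

(-36, -16)


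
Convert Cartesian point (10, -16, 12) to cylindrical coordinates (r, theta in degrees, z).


r = sqrt(10^2 + (-16)^2) = 18.868
theta = atan2(-16, 10) = 302.0054 deg
z = 12

r = 18.868, theta = 302.0054 deg, z = 12


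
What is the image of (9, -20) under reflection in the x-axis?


Reflection across x-axis: (x, y) -> (x, -y)
(9, -20) -> (9, 20)

(9, 20)


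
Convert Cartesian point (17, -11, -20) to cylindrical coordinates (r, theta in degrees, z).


r = sqrt(17^2 + (-11)^2) = 20.2485
theta = atan2(-11, 17) = 327.0948 deg
z = -20

r = 20.2485, theta = 327.0948 deg, z = -20


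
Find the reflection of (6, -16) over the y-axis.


Reflection across y-axis: (x, y) -> (-x, y)
(6, -16) -> (-6, -16)

(-6, -16)


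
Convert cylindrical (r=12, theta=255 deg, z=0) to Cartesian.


x = 12 * cos(255) = -3.1058
y = 12 * sin(255) = -11.5911
z = 0

(-3.1058, -11.5911, 0)


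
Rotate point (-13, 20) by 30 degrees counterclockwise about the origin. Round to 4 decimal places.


x' = -13*cos(30) - 20*sin(30) = -21.2583
y' = -13*sin(30) + 20*cos(30) = 10.8205

(-21.2583, 10.8205)


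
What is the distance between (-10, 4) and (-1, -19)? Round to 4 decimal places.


d = sqrt((-1--10)^2 + (-19-4)^2) = 24.6982

24.6982


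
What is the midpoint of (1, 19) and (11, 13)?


Midpoint = ((1+11)/2, (19+13)/2) = (6, 16)

(6, 16)


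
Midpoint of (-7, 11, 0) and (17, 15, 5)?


Midpoint = ((-7+17)/2, (11+15)/2, (0+5)/2) = (5, 13, 2.5)

(5, 13, 2.5)


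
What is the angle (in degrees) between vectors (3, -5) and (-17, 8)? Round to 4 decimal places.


dot = 3*-17 + -5*8 = -91
|u| = 5.831, |v| = 18.7883
cos(angle) = -0.8306
angle = 146.1649 degrees

146.1649 degrees


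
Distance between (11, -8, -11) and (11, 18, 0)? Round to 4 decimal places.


d = sqrt((11-11)^2 + (18--8)^2 + (0--11)^2) = 28.2312

28.2312


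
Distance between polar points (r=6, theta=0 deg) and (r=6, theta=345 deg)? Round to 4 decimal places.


d = sqrt(r1^2 + r2^2 - 2*r1*r2*cos(t2-t1))
d = sqrt(6^2 + 6^2 - 2*6*6*cos(345-0)) = 1.5663

1.5663


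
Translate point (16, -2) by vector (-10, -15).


Translation: (x+dx, y+dy) = (16+-10, -2+-15) = (6, -17)

(6, -17)


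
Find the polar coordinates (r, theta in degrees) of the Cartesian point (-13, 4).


r = sqrt((-13)^2 + 4^2) = 13.6015
theta = atan2(4, -13) = 162.8973 degrees

r = 13.6015, theta = 162.8973 degrees


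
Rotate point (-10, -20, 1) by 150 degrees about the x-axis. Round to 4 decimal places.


x' = -10
y' = -20*cos(150) - 1*sin(150) = 16.8205
z' = -20*sin(150) + 1*cos(150) = -10.866

(-10, 16.8205, -10.866)


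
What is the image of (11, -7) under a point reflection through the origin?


Reflection through origin: (x, y) -> (-x, -y)
(11, -7) -> (-11, 7)

(-11, 7)


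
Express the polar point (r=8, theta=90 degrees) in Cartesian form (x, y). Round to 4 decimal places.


x = 8 * cos(90) = 0
y = 8 * sin(90) = 8

(0, 8)


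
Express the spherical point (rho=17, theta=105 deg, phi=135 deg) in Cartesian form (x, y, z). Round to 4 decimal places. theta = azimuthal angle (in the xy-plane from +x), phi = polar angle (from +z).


x = 17 * sin(135) * cos(105) = -3.1112
y = 17 * sin(135) * sin(105) = 11.6112
z = 17 * cos(135) = -12.0208

(-3.1112, 11.6112, -12.0208)


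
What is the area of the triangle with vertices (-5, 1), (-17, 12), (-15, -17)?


Area = |x1(y2-y3) + x2(y3-y1) + x3(y1-y2)| / 2
= |-5*(12--17) + -17*(-17-1) + -15*(1-12)| / 2
= 163

163


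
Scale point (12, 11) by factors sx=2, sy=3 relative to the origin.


Scaling: (x*sx, y*sy) = (12*2, 11*3) = (24, 33)

(24, 33)


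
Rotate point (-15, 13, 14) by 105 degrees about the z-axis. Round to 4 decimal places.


x' = -15*cos(105) - 13*sin(105) = -8.6748
y' = -15*sin(105) + 13*cos(105) = -17.8535
z' = 14

(-8.6748, -17.8535, 14)


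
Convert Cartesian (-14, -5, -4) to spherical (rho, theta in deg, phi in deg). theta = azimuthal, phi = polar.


rho = sqrt((-14)^2 + (-5)^2 + (-4)^2) = 15.3948
theta = atan2(-5, -14) = 199.6538 deg
phi = acos(-4/15.3948) = 105.0599 deg

rho = 15.3948, theta = 199.6538 deg, phi = 105.0599 deg
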